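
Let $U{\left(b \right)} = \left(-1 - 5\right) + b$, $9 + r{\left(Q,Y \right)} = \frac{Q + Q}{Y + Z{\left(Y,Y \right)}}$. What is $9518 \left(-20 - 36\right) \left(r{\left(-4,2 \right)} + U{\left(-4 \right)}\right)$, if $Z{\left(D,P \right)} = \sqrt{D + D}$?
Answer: $11193168$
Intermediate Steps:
$Z{\left(D,P \right)} = \sqrt{2} \sqrt{D}$ ($Z{\left(D,P \right)} = \sqrt{2 D} = \sqrt{2} \sqrt{D}$)
$r{\left(Q,Y \right)} = -9 + \frac{2 Q}{Y + \sqrt{2} \sqrt{Y}}$ ($r{\left(Q,Y \right)} = -9 + \frac{Q + Q}{Y + \sqrt{2} \sqrt{Y}} = -9 + \frac{2 Q}{Y + \sqrt{2} \sqrt{Y}}$)
$U{\left(b \right)} = -6 + b$ ($U{\left(b \right)} = \left(-1 - 5\right) + b = -6 + b$)
$9518 \left(-20 - 36\right) \left(r{\left(-4,2 \right)} + U{\left(-4 \right)}\right) = 9518 \left(-20 - 36\right) \left(\frac{\left(-9\right) 2 + 2 \left(-4\right) - 9 \sqrt{2} \sqrt{2}}{2 + \sqrt{2} \sqrt{2}} - 10\right) = 9518 \left(- 56 \left(\frac{-18 - 8 - 18}{2 + 2} - 10\right)\right) = 9518 \left(- 56 \left(\frac{1}{4} \left(-44\right) - 10\right)\right) = 9518 \left(- 56 \left(-11 - 10\right)\right) = 9518 \left(\left(-56\right) \left(-21\right)\right) = 9518 \cdot 1176 = 11193168$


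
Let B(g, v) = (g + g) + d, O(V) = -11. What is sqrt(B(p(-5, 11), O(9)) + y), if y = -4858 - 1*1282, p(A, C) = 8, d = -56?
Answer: 2*I*sqrt(1545) ≈ 78.613*I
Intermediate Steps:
y = -6140 (y = -4858 - 1282 = -6140)
B(g, v) = -56 + 2*g (B(g, v) = (g + g) - 56 = 2*g - 56 = -56 + 2*g)
sqrt(B(p(-5, 11), O(9)) + y) = sqrt((-56 + 2*8) - 6140) = sqrt((-56 + 16) - 6140) = sqrt(-40 - 6140) = sqrt(-6180) = 2*I*sqrt(1545)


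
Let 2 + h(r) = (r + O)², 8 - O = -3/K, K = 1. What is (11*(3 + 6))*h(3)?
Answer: 19206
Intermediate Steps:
O = 11 (O = 8 - (-3)/1 = 8 - (-3) = 8 - 1*(-3) = 8 + 3 = 11)
h(r) = -2 + (11 + r)² (h(r) = -2 + (r + 11)² = -2 + (11 + r)²)
(11*(3 + 6))*h(3) = (11*(3 + 6))*(-2 + (11 + 3)²) = (11*9)*(-2 + 14²) = 99*(-2 + 196) = 99*194 = 19206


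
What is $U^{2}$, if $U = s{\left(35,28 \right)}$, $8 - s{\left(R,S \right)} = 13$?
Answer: $25$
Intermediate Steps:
$s{\left(R,S \right)} = -5$ ($s{\left(R,S \right)} = 8 - 13 = -5$)
$U = -5$
$U^{2} = \left(-5\right)^{2} = 25$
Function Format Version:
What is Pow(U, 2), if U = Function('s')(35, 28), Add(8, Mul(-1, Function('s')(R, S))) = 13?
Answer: 25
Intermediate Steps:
Function('s')(R, S) = -5 (Function('s')(R, S) = Add(8, Mul(-1, 13)) = Add(8, -13) = -5)
U = -5
Pow(U, 2) = Pow(-5, 2) = 25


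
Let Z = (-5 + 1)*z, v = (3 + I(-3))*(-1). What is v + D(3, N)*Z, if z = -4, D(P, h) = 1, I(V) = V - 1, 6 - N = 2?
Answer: 17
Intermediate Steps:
N = 4 (N = 6 - 1*2 = 6 - 2 = 4)
I(V) = -1 + V
v = 1 (v = (3 + (-1 - 3))*(-1) = (3 - 4)*(-1) = -1*(-1) = 1)
Z = 16 (Z = (-5 + 1)*(-4) = -4*(-4) = 16)
v + D(3, N)*Z = 1 + 1*16 = 1 + 16 = 17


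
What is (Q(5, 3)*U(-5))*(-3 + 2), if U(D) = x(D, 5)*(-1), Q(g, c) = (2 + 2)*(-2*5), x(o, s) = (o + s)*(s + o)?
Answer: 0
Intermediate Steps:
x(o, s) = (o + s)² (x(o, s) = (o + s)*(o + s) = (o + s)²)
Q(g, c) = -40 (Q(g, c) = 4*(-10) = -40)
U(D) = -(5 + D)² (U(D) = (D + 5)²*(-1) = (5 + D)²*(-1) = -(5 + D)²)
(Q(5, 3)*U(-5))*(-3 + 2) = (-(-40)*(5 - 5)²)*(-3 + 2) = -(-40)*0²*(-1) = -(-40)*0*(-1) = -40*0*(-1) = 0*(-1) = 0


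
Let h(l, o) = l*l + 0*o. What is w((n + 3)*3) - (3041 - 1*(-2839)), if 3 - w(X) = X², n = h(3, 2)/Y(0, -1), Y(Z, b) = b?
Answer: -6201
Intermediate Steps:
h(l, o) = l² (h(l, o) = l² + 0 = l²)
n = -9 (n = 3²/(-1) = 9*(-1) = -9)
w(X) = 3 - X²
w((n + 3)*3) - (3041 - 1*(-2839)) = (3 - ((-9 + 3)*3)²) - (3041 - 1*(-2839)) = (3 - (-6*3)²) - (3041 + 2839) = (3 - 1*(-18)²) - 1*5880 = (3 - 1*324) - 5880 = (3 - 324) - 5880 = -321 - 5880 = -6201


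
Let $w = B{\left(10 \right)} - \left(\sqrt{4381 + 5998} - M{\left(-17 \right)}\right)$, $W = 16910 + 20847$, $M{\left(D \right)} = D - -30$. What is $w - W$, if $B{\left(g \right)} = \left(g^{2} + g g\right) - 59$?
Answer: $-37603 - \sqrt{10379} \approx -37705.0$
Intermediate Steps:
$B{\left(g \right)} = -59 + 2 g^{2}$ ($B{\left(g \right)} = \left(g^{2} + g^{2}\right) - 59 = 2 g^{2} - 59 = -59 + 2 g^{2}$)
$M{\left(D \right)} = 30 + D$ ($M{\left(D \right)} = D + 30 = 30 + D$)
$W = 37757$
$w = 154 - \sqrt{10379}$ ($w = \left(-59 + 2 \cdot 10^{2}\right) - \left(\sqrt{4381 + 5998} - \left(30 - 17\right)\right) = \left(-59 + 2 \cdot 100\right) - \left(\sqrt{10379} - 13\right) = \left(-59 + 200\right) - \left(\sqrt{10379} - 13\right) = 141 - \left(-13 + \sqrt{10379}\right) = 141 + \left(13 - \sqrt{10379}\right) = 154 - \sqrt{10379} \approx 52.123$)
$w - W = \left(154 - \sqrt{10379}\right) - 37757 = -37603 - \sqrt{10379}$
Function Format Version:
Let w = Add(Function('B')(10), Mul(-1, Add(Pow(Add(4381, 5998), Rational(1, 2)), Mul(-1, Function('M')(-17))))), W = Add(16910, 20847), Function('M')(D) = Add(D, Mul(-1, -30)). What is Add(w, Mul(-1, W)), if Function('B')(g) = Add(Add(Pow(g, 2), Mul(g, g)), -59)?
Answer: Add(-37603, Mul(-1, Pow(10379, Rational(1, 2)))) ≈ -37705.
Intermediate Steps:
Function('B')(g) = Add(-59, Mul(2, Pow(g, 2))) (Function('B')(g) = Add(Add(Pow(g, 2), Pow(g, 2)), -59) = Add(Mul(2, Pow(g, 2)), -59) = Add(-59, Mul(2, Pow(g, 2))))
Function('M')(D) = Add(30, D) (Function('M')(D) = Add(D, 30) = Add(30, D))
W = 37757
w = Add(154, Mul(-1, Pow(10379, Rational(1, 2)))) (w = Add(Add(-59, Mul(2, Pow(10, 2))), Mul(-1, Add(Pow(Add(4381, 5998), Rational(1, 2)), Mul(-1, Add(30, -17))))) = Add(Add(-59, Mul(2, 100)), Mul(-1, Add(Pow(10379, Rational(1, 2)), Mul(-1, 13)))) = Add(Add(-59, 200), Mul(-1, Add(Pow(10379, Rational(1, 2)), -13))) = Add(141, Mul(-1, Add(-13, Pow(10379, Rational(1, 2))))) = Add(141, Add(13, Mul(-1, Pow(10379, Rational(1, 2))))) = Add(154, Mul(-1, Pow(10379, Rational(1, 2)))) ≈ 52.123)
Add(w, Mul(-1, W)) = Add(Add(154, Mul(-1, Pow(10379, Rational(1, 2)))), Mul(-1, 37757)) = Add(Add(154, Mul(-1, Pow(10379, Rational(1, 2)))), -37757) = Add(-37603, Mul(-1, Pow(10379, Rational(1, 2))))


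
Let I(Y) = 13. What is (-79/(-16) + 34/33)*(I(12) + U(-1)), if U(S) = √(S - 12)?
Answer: 40963/528 + 3151*I*√13/528 ≈ 77.581 + 21.517*I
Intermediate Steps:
U(S) = √(-12 + S)
(-79/(-16) + 34/33)*(I(12) + U(-1)) = (-79/(-16) + 34/33)*(13 + √(-12 - 1)) = (-79*(-1/16) + 34*(1/33))*(13 + √(-13)) = (79/16 + 34/33)*(13 + I*√13) = 3151*(13 + I*√13)/528 = 40963/528 + 3151*I*√13/528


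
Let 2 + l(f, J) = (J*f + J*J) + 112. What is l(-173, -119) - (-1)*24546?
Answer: 59404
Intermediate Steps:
l(f, J) = 110 + J² + J*f (l(f, J) = -2 + ((J*f + J*J) + 112) = -2 + ((J*f + J²) + 112) = -2 + ((J² + J*f) + 112) = -2 + (112 + J² + J*f) = 110 + J² + J*f)
l(-173, -119) - (-1)*24546 = (110 + (-119)² - 119*(-173)) - (-1)*24546 = (110 + 14161 + 20587) - 1*(-24546) = 34858 + 24546 = 59404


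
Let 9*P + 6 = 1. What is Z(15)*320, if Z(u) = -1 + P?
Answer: -4480/9 ≈ -497.78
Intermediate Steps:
P = -5/9 (P = -⅔ + (⅑)*1 = -⅔ + ⅑ = -5/9 ≈ -0.55556)
Z(u) = -14/9 (Z(u) = -1 - 5/9 = -14/9)
Z(15)*320 = -14/9*320 = -4480/9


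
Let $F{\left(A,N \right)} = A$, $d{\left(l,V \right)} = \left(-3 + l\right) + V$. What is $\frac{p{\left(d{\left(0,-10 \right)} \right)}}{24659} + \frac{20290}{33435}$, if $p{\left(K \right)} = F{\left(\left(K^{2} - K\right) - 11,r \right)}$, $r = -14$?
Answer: $\frac{101209699}{164894733} \approx 0.61378$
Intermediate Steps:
$d{\left(l,V \right)} = -3 + V + l$
$p{\left(K \right)} = -11 + K^{2} - K$ ($p{\left(K \right)} = \left(K^{2} - K\right) - 11 = -11 + K^{2} - K$)
$\frac{p{\left(d{\left(0,-10 \right)} \right)}}{24659} + \frac{20290}{33435} = \frac{-11 + \left(-3 - 10 + 0\right)^{2} - \left(-3 - 10 + 0\right)}{24659} + \frac{20290}{33435} = \left(-11 + \left(-13\right)^{2} - -13\right) \frac{1}{24659} + 20290 \cdot \frac{1}{33435} = \left(-11 + 169 + 13\right) \frac{1}{24659} + \frac{4058}{6687} = 171 \cdot \frac{1}{24659} + \frac{4058}{6687} = \frac{171}{24659} + \frac{4058}{6687} = \frac{101209699}{164894733}$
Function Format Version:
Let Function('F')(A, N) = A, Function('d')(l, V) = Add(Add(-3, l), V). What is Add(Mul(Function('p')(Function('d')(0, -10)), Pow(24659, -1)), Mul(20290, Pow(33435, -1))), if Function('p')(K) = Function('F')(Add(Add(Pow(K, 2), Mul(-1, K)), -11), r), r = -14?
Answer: Rational(101209699, 164894733) ≈ 0.61378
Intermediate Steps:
Function('d')(l, V) = Add(-3, V, l)
Function('p')(K) = Add(-11, Pow(K, 2), Mul(-1, K)) (Function('p')(K) = Add(Add(Pow(K, 2), Mul(-1, K)), -11) = Add(-11, Pow(K, 2), Mul(-1, K)))
Add(Mul(Function('p')(Function('d')(0, -10)), Pow(24659, -1)), Mul(20290, Pow(33435, -1))) = Add(Mul(Add(-11, Pow(Add(-3, -10, 0), 2), Mul(-1, Add(-3, -10, 0))), Pow(24659, -1)), Mul(20290, Pow(33435, -1))) = Add(Mul(Add(-11, Pow(-13, 2), Mul(-1, -13)), Rational(1, 24659)), Mul(20290, Rational(1, 33435))) = Add(Mul(Add(-11, 169, 13), Rational(1, 24659)), Rational(4058, 6687)) = Add(Mul(171, Rational(1, 24659)), Rational(4058, 6687)) = Add(Rational(171, 24659), Rational(4058, 6687)) = Rational(101209699, 164894733)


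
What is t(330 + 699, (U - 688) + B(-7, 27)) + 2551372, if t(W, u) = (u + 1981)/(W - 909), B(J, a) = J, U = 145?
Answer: 102055357/40 ≈ 2.5514e+6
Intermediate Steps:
t(W, u) = (1981 + u)/(-909 + W)
t(330 + 699, (U - 688) + B(-7, 27)) + 2551372 = (1981 + ((145 - 688) - 7))/(-909 + (330 + 699)) + 2551372 = (1981 + (-543 - 7))/(-909 + 1029) + 2551372 = (1981 - 550)/120 + 2551372 = (1/120)*1431 + 2551372 = 477/40 + 2551372 = 102055357/40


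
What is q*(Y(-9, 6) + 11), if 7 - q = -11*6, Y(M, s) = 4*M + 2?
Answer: -1679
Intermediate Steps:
Y(M, s) = 2 + 4*M
q = 73 (q = 7 - (-11)*6 = 7 - 1*(-66) = 7 + 66 = 73)
q*(Y(-9, 6) + 11) = 73*((2 + 4*(-9)) + 11) = 73*((2 - 36) + 11) = 73*(-34 + 11) = 73*(-23) = -1679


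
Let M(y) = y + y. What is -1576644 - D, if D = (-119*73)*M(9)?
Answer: -1420278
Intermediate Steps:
M(y) = 2*y
D = -156366 (D = (-119*73)*(2*9) = -8687*18 = -156366)
-1576644 - D = -1576644 - 1*(-156366) = -1576644 + 156366 = -1420278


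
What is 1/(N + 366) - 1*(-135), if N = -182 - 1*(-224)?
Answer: 55081/408 ≈ 135.00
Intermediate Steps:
N = 42 (N = -182 + 224 = 42)
1/(N + 366) - 1*(-135) = 1/(42 + 366) - 1*(-135) = 1/408 + 135 = 55081/408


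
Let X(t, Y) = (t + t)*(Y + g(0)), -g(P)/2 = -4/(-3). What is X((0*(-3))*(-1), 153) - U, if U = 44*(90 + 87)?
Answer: -7788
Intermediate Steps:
g(P) = -8/3 (g(P) = -(-8)/(-3) = -(-8)*(-1)/3 = -2*4/3 = -8/3)
X(t, Y) = 2*t*(-8/3 + Y) (X(t, Y) = (t + t)*(Y - 8/3) = (2*t)*(-8/3 + Y) = 2*t*(-8/3 + Y))
U = 7788 (U = 44*177 = 7788)
X((0*(-3))*(-1), 153) - U = 2*((0*(-3))*(-1))*(-8 + 3*153)/3 - 1*7788 = 2*(0*(-1))*(-8 + 459)/3 - 7788 = (⅔)*0*451 - 7788 = 0 - 7788 = -7788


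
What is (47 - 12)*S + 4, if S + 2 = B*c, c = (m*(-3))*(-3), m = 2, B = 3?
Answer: 1824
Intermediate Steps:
c = 18 (c = (2*(-3))*(-3) = -6*(-3) = 18)
S = 52 (S = -2 + 3*18 = -2 + 54 = 52)
(47 - 12)*S + 4 = (47 - 12)*52 + 4 = 35*52 + 4 = 1820 + 4 = 1824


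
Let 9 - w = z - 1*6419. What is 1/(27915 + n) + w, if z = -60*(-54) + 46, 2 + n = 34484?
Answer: 196051375/62397 ≈ 3142.0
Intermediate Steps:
n = 34482 (n = -2 + 34484 = 34482)
z = 3286 (z = 3240 + 46 = 3286)
w = 3142 (w = 9 - (3286 - 1*6419) = 9 - (3286 - 6419) = 9 - 1*(-3133) = 9 + 3133 = 3142)
1/(27915 + n) + w = 1/(27915 + 34482) + 3142 = 1/62397 + 3142 = 196051375/62397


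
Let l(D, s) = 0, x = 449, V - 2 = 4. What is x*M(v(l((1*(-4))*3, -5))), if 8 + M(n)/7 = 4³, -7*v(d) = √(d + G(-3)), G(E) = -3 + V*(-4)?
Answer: 176008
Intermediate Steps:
V = 6 (V = 2 + 4 = 6)
G(E) = -27 (G(E) = -3 + 6*(-4) = -3 - 24 = -27)
v(d) = -√(-27 + d)/7 (v(d) = -√(d - 27)/7 = -√(-27 + d)/7)
M(n) = 392 (M(n) = -56 + 7*4³ = -56 + 7*64 = -56 + 448 = 392)
x*M(v(l((1*(-4))*3, -5))) = 449*392 = 176008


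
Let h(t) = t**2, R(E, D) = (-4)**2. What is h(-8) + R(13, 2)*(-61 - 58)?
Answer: -1840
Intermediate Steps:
R(E, D) = 16
h(-8) + R(13, 2)*(-61 - 58) = (-8)**2 + 16*(-61 - 58) = 64 + 16*(-119) = 64 - 1904 = -1840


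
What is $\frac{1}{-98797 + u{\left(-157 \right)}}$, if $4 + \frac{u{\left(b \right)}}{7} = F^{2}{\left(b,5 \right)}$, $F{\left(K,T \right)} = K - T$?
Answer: $\frac{1}{84883} \approx 1.1781 \cdot 10^{-5}$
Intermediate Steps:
$u{\left(b \right)} = -28 + 7 \left(-5 + b\right)^{2}$ ($u{\left(b \right)} = -28 + 7 \left(b - 5\right)^{2} = -28 + 7 \left(-5 + b\right)^{2}$)
$\frac{1}{-98797 + u{\left(-157 \right)}} = \frac{1}{-98797 - \left(28 - 7 \left(-5 - 157\right)^{2}\right)} = \frac{1}{-98797 - \left(28 - 7 \left(-162\right)^{2}\right)} = \frac{1}{-98797 + \left(-28 + 7 \cdot 26244\right)} = \frac{1}{-98797 + \left(-28 + 183708\right)} = \frac{1}{-98797 + 183680} = \frac{1}{84883}$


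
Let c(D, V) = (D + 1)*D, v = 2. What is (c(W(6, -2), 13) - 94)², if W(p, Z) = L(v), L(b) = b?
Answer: 7744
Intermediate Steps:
W(p, Z) = 2
c(D, V) = D*(1 + D) (c(D, V) = (1 + D)*D = D*(1 + D))
(c(W(6, -2), 13) - 94)² = (2*(1 + 2) - 94)² = (2*3 - 94)² = (6 - 94)² = (-88)² = 7744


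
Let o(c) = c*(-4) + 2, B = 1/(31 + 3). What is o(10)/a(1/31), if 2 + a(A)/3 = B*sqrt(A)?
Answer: 2723536/430029 + 1292*sqrt(31)/430029 ≈ 6.3501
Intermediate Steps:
B = 1/34 ≈ 0.029412
o(c) = 2 - 4*c (o(c) = -4*c + 2 = 2 - 4*c)
a(A) = -6 + 3*sqrt(A)/34 (a(A) = -6 + 3*(sqrt(A)/34) = -6 + 3*sqrt(A)/34)
o(10)/a(1/31) = (2 - 4*10)/(-6 + 3*sqrt(1/31)/34) = (2 - 40)/(-6 + 3*sqrt(1/31)/34) = -38/(-6 + 3*(sqrt(31)/31)/34) = -38/(-6 + 3*sqrt(31)/1054)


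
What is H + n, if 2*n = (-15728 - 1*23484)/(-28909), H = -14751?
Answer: -426417053/28909 ≈ -14750.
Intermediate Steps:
n = 19606/28909 (n = ((-15728 - 1*23484)/(-28909))/2 = ((-15728 - 23484)*(-1/28909))/2 = (-39212*(-1/28909))/2 = (1/2)*(39212/28909) = 19606/28909 ≈ 0.67820)
H + n = -14751 + 19606/28909 = -426417053/28909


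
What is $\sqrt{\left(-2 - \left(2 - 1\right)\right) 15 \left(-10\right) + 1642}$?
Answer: $2 \sqrt{523} \approx 45.738$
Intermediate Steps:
$\sqrt{\left(-2 - \left(2 - 1\right)\right) 15 \left(-10\right) + 1642} = \sqrt{\left(-2 - 1\right) 15 \left(-10\right) + 1642} = \sqrt{\left(-3\right) 15 \left(-10\right) + 1642} = \sqrt{\left(-45\right) \left(-10\right) + 1642} = \sqrt{450 + 1642} = \sqrt{2092} = 2 \sqrt{523}$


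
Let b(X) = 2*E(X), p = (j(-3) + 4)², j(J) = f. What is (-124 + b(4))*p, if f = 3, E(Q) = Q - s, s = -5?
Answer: -5194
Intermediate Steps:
E(Q) = 5 + Q (E(Q) = Q - 1*(-5) = Q + 5 = 5 + Q)
j(J) = 3
p = 49 (p = (3 + 4)² = 7² = 49)
b(X) = 10 + 2*X (b(X) = 2*(5 + X) = 10 + 2*X)
(-124 + b(4))*p = (-124 + (10 + 2*4))*49 = (-124 + (10 + 8))*49 = (-124 + 18)*49 = -106*49 = -5194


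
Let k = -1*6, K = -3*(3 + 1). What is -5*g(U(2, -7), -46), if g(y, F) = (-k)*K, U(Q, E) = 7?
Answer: 360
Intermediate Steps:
K = -12 (K = -3*4 = -12)
k = -6
g(y, F) = -72 (g(y, F) = -1*(-6)*(-12) = 6*(-12) = -72)
-5*g(U(2, -7), -46) = -5*(-72) = 360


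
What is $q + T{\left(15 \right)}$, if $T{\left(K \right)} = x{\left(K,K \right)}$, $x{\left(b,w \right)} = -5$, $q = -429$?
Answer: $-434$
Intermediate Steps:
$T{\left(K \right)} = -5$
$q + T{\left(15 \right)} = -429 - 5 = -434$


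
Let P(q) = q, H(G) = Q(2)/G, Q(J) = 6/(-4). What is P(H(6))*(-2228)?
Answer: 557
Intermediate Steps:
Q(J) = -3/2 (Q(J) = 6*(-¼) = -3/2)
H(G) = -3/(2*G)
P(H(6))*(-2228) = -3/2/6*(-2228) = -3/2*⅙*(-2228) = -¼*(-2228) = 557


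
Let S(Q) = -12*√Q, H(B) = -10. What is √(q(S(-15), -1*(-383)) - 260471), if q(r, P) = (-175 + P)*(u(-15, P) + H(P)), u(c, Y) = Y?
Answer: I*√182887 ≈ 427.65*I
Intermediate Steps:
q(r, P) = (-175 + P)*(-10 + P) (q(r, P) = (-175 + P)*(P - 10) = (-175 + P)*(-10 + P))
√(q(S(-15), -1*(-383)) - 260471) = √((1750 + (-1*(-383))² - (-185)*(-383)) - 260471) = √((1750 + 383² - 185*383) - 260471) = √((1750 + 146689 - 70855) - 260471) = √(77584 - 260471) = √(-182887) = I*√182887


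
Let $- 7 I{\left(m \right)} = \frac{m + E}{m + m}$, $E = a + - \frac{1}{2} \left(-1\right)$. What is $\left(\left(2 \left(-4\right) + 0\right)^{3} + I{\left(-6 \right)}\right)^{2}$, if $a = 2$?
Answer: $\frac{151019521}{576} \approx 2.6219 \cdot 10^{5}$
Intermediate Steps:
$E = \frac{5}{2}$ ($E = 2 + - \frac{1}{2} \left(-1\right) = 2 + \left(-1\right) \frac{1}{2} \left(-1\right) = 2 - - \frac{1}{2} = 2 + \frac{1}{2} = \frac{5}{2} \approx 2.5$)
$I{\left(m \right)} = - \frac{\frac{5}{2} + m}{14 m}$ ($I{\left(m \right)} = - \frac{\left(m + \frac{5}{2}\right) \frac{1}{m + m}}{7} = - \frac{\left(\frac{5}{2} + m\right) \frac{1}{2 m}}{7} = - \frac{\frac{1}{2} \frac{1}{m} \left(\frac{5}{2} + m\right)}{7} = - \frac{\frac{5}{2} + m}{14 m}$)
$\left(\left(2 \left(-4\right) + 0\right)^{3} + I{\left(-6 \right)}\right)^{2} = \left(\left(2 \left(-4\right) + 0\right)^{3} + \frac{-5 - -12}{28 \left(-6\right)}\right)^{2} = \left(\left(-8 + 0\right)^{3} + \frac{1}{28} \left(- \frac{1}{6}\right) \left(-5 + 12\right)\right)^{2} = \left(\left(-8\right)^{3} + \frac{1}{28} \left(- \frac{1}{6}\right) 7\right)^{2} = \left(-512 - \frac{1}{24}\right)^{2} = \left(- \frac{12289}{24}\right)^{2} = \frac{151019521}{576}$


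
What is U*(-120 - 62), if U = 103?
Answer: -18746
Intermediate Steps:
U*(-120 - 62) = 103*(-120 - 62) = 103*(-182) = -18746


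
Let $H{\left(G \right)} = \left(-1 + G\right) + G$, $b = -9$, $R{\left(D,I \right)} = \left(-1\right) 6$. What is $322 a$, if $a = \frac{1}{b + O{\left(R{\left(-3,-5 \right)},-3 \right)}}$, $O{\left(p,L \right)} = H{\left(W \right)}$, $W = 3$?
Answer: $- \frac{161}{2} \approx -80.5$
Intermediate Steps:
$R{\left(D,I \right)} = -6$
$H{\left(G \right)} = -1 + 2 G$
$O{\left(p,L \right)} = 5$ ($O{\left(p,L \right)} = -1 + 2 \cdot 3 = -1 + 6 = 5$)
$a = - \frac{1}{4}$ ($a = \frac{1}{-9 + 5} = \frac{1}{-4} = - \frac{1}{4} \approx -0.25$)
$322 a = 322 \left(- \frac{1}{4}\right) = - \frac{161}{2}$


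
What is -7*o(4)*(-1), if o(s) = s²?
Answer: 112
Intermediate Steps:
-7*o(4)*(-1) = -7*4²*(-1) = -7*16*(-1) = -112*(-1) = 112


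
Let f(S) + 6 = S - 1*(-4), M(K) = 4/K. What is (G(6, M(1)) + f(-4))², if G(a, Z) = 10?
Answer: 16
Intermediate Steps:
f(S) = -2 + S (f(S) = -6 + (S - 1*(-4)) = -6 + (S + 4) = -6 + (4 + S) = -2 + S)
(G(6, M(1)) + f(-4))² = (10 + (-2 - 4))² = (10 - 6)² = 4² = 16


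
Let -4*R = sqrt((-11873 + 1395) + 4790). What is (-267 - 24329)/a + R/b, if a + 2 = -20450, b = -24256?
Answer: 6149/5113 + 3*I*sqrt(158)/48512 ≈ 1.2026 + 0.00077732*I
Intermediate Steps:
a = -20452 (a = -2 - 20450 = -20452)
R = -3*I*sqrt(158)/2 (R = -sqrt((-11873 + 1395) + 4790)/4 = -sqrt(-10478 + 4790)/4 = -3*I*sqrt(158)/2 ≈ -18.855*I)
(-267 - 24329)/a + R/b = (-267 - 24329)/(-20452) - 3*I*sqrt(158)/2/(-24256) = -24596*(-1/20452) - 3*I*sqrt(158)/2*(-1/24256) = 6149/5113 + 3*I*sqrt(158)/48512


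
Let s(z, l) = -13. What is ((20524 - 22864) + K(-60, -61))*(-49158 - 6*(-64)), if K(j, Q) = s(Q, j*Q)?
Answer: 114765222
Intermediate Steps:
K(j, Q) = -13
((20524 - 22864) + K(-60, -61))*(-49158 - 6*(-64)) = ((20524 - 22864) - 13)*(-49158 - 6*(-64)) = (-2340 - 13)*(-49158 + 384) = -2353*(-48774) = 114765222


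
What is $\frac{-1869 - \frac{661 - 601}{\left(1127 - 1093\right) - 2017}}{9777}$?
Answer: $- \frac{1235389}{6462597} \approx -0.19116$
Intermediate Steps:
$\frac{-1869 - \frac{661 - 601}{\left(1127 - 1093\right) - 2017}}{9777} = \left(-1869 - \frac{60}{34 - 2017}\right) \frac{1}{9777} = \left(-1869 - \frac{60}{-1983}\right) \frac{1}{9777} = \left(-1869 - 60 \left(- \frac{1}{1983}\right)\right) \frac{1}{9777} = \left(-1869 - - \frac{20}{661}\right) \frac{1}{9777} = \left(-1869 + \frac{20}{661}\right) \frac{1}{9777} = \left(- \frac{1235389}{661}\right) \frac{1}{9777} = - \frac{1235389}{6462597}$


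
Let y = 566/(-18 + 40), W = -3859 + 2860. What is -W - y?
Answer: 10706/11 ≈ 973.27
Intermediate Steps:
W = -999
y = 283/11 (y = 566/22 = (1/22)*566 = 283/11 ≈ 25.727)
-W - y = -1*(-999) - 1*283/11 = 999 - 283/11 = 10706/11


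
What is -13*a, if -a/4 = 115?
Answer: 5980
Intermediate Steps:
a = -460 (a = -4*115 = -460)
-13*a = -13*(-460) = 5980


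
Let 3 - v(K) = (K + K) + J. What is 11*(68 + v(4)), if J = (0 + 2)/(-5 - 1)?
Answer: 2090/3 ≈ 696.67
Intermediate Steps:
J = -⅓ (J = 2/(-6) = 2*(-⅙) = -⅓ ≈ -0.33333)
v(K) = 10/3 - 2*K (v(K) = 3 - ((K + K) - ⅓) = 3 - (2*K - ⅓) = 3 - (-⅓ + 2*K) = 3 + (⅓ - 2*K) = 10/3 - 2*K)
11*(68 + v(4)) = 11*(68 + (10/3 - 2*4)) = 11*(68 + (10/3 - 8)) = 11*(68 - 14/3) = 11*(190/3) = 2090/3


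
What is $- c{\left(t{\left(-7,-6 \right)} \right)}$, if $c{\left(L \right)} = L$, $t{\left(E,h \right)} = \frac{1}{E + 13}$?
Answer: $- \frac{1}{6} \approx -0.16667$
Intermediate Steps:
$t{\left(E,h \right)} = \frac{1}{13 + E}$
$- c{\left(t{\left(-7,-6 \right)} \right)} = - \frac{1}{13 - 7} = - \frac{1}{6}$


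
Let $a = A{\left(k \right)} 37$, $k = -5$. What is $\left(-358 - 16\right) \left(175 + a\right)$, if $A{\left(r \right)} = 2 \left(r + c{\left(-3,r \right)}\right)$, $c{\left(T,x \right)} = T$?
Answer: $155958$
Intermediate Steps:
$A{\left(r \right)} = -6 + 2 r$ ($A{\left(r \right)} = 2 \left(r - 3\right) = 2 \left(-3 + r\right) = -6 + 2 r$)
$a = -592$ ($a = \left(-6 + 2 \left(-5\right)\right) 37 = \left(-6 - 10\right) 37 = \left(-16\right) 37 = -592$)
$\left(-358 - 16\right) \left(175 + a\right) = \left(-358 - 16\right) \left(175 - 592\right) = \left(-374\right) \left(-417\right) = 155958$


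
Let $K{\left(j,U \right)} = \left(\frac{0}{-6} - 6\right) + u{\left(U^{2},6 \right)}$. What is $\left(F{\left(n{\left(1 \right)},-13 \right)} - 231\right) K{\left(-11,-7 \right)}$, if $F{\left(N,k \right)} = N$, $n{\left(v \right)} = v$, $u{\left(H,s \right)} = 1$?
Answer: $1150$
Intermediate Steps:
$K{\left(j,U \right)} = -5$ ($K{\left(j,U \right)} = \left(\frac{0}{-6} - 6\right) + 1 = \left(0 \left(- \frac{1}{6}\right) - 6\right) + 1 = \left(0 - 6\right) + 1 = -6 + 1 = -5$)
$\left(F{\left(n{\left(1 \right)},-13 \right)} - 231\right) K{\left(-11,-7 \right)} = \left(1 - 231\right) \left(-5\right) = \left(-230\right) \left(-5\right) = 1150$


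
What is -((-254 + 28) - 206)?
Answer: 432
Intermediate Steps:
-((-254 + 28) - 206) = -(-226 - 206) = -1*(-432) = 432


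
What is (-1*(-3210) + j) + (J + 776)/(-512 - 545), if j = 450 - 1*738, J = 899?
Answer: 3086879/1057 ≈ 2920.4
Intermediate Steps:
j = -288 (j = 450 - 738 = -288)
(-1*(-3210) + j) + (J + 776)/(-512 - 545) = (-1*(-3210) - 288) + (899 + 776)/(-512 - 545) = (3210 - 288) + 1675/(-1057) = 2922 + 1675*(-1/1057) = 2922 - 1675/1057 = 3086879/1057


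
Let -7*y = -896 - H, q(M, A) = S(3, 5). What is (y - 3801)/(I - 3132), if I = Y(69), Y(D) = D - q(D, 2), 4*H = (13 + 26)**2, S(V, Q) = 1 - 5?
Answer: 101323/85652 ≈ 1.1830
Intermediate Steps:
S(V, Q) = -4
q(M, A) = -4
H = 1521/4 (H = (13 + 26)**2/4 = (1/4)*39**2 = (1/4)*1521 = 1521/4 ≈ 380.25)
Y(D) = 4 + D (Y(D) = D - 1*(-4) = D + 4 = 4 + D)
I = 73 (I = 4 + 69 = 73)
y = 5105/28 (y = -(-896 - 1*1521/4)/7 = -(-896 - 1521/4)/7 = -1/7*(-5105/4) = 5105/28 ≈ 182.32)
(y - 3801)/(I - 3132) = (5105/28 - 3801)/(73 - 3132) = -101323/28/(-3059) = -101323/28*(-1/3059) = 101323/85652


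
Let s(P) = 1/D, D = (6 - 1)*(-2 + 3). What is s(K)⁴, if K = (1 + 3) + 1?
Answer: 1/625 ≈ 0.0016000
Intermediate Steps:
D = 5 (D = 5*1 = 5)
K = 5 (K = 4 + 1 = 5)
s(P) = ⅕ (s(P) = 1/5 = ⅕)
s(K)⁴ = (⅕)⁴ = 1/625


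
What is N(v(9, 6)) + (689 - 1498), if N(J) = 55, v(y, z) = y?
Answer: -754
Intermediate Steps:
N(v(9, 6)) + (689 - 1498) = 55 + (689 - 1498) = 55 - 809 = -754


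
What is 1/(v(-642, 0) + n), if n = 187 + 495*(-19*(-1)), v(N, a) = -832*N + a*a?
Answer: 1/543736 ≈ 1.8391e-6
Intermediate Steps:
v(N, a) = a**2 - 832*N (v(N, a) = -832*N + a**2 = a**2 - 832*N)
n = 9592 (n = 187 + 495*19 = 187 + 9405 = 9592)
1/(v(-642, 0) + n) = 1/((0**2 - 832*(-642)) + 9592) = 1/((0 + 534144) + 9592) = 1/(534144 + 9592) = 1/543736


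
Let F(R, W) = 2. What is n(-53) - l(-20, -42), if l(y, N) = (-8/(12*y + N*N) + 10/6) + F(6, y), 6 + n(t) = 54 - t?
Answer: 12362/127 ≈ 97.339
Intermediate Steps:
n(t) = 48 - t (n(t) = -6 + (54 - t) = 48 - t)
l(y, N) = 11/3 - 8/(N² + 12*y) (l(y, N) = (-8/(12*y + N*N) + 10/6) + 2 = (-8/(12*y + N²) + 10*(⅙)) + 2 = (-8/(N² + 12*y) + 5/3) + 2 = (5/3 - 8/(N² + 12*y)) + 2 = 11/3 - 8/(N² + 12*y))
n(-53) - l(-20, -42) = (48 - 1*(-53)) - (-24 + 11*(-42)² + 132*(-20))/(3*((-42)² + 12*(-20))) = (48 + 53) - (-24 + 11*1764 - 2640)/(3*(1764 - 240)) = 101 - (-24 + 19404 - 2640)/(3*1524) = 101 - 16740/(3*1524) = 101 - 1*465/127 = 101 - 465/127 = 12362/127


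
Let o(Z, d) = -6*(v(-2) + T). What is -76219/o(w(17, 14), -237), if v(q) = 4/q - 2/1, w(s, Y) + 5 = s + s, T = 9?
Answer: 76219/30 ≈ 2540.6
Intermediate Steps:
w(s, Y) = -5 + 2*s (w(s, Y) = -5 + (s + s) = -5 + 2*s)
v(q) = -2 + 4/q (v(q) = 4/q - 2*1 = 4/q - 2 = -2 + 4/q)
o(Z, d) = -30 (o(Z, d) = -6*((-2 + 4/(-2)) + 9) = -6*((-2 + 4*(-½)) + 9) = -6*((-2 - 2) + 9) = -6*(-4 + 9) = -6*5 = -30)
-76219/o(w(17, 14), -237) = -76219/(-30) = -76219*(-1/30) = 76219/30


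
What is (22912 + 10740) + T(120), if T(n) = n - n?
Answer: 33652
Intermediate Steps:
T(n) = 0
(22912 + 10740) + T(120) = (22912 + 10740) + 0 = 33652 + 0 = 33652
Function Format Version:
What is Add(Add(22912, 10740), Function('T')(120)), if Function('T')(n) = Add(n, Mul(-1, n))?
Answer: 33652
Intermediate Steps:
Function('T')(n) = 0
Add(Add(22912, 10740), Function('T')(120)) = Add(Add(22912, 10740), 0) = Add(33652, 0) = 33652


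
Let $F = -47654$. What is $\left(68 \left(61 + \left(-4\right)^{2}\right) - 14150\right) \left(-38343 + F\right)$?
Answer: $766577258$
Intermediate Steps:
$\left(68 \left(61 + \left(-4\right)^{2}\right) - 14150\right) \left(-38343 + F\right) = \left(68 \left(61 + \left(-4\right)^{2}\right) - 14150\right) \left(-38343 - 47654\right) = \left(68 \left(61 + 16\right) - 14150\right) \left(-85997\right) = \left(68 \cdot 77 - 14150\right) \left(-85997\right) = \left(5236 - 14150\right) \left(-85997\right) = \left(-8914\right) \left(-85997\right) = 766577258$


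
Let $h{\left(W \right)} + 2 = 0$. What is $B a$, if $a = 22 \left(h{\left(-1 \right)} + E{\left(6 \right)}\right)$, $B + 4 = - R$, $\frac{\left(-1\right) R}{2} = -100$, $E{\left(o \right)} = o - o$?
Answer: $8976$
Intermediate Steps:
$E{\left(o \right)} = 0$
$R = 200$ ($R = \left(-2\right) \left(-100\right) = 200$)
$h{\left(W \right)} = -2$ ($h{\left(W \right)} = -2 + 0 = -2$)
$B = -204$ ($B = -4 - 200 = -204$)
$a = -44$ ($a = 22 \left(-2 + 0\right) = 22 \left(-2\right) = -44$)
$B a = \left(-204\right) \left(-44\right) = 8976$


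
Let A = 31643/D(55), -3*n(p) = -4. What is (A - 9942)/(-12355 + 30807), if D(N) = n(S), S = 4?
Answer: 55161/73808 ≈ 0.74736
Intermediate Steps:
n(p) = 4/3 (n(p) = -⅓*(-4) = 4/3)
D(N) = 4/3
A = 94929/4 (A = 31643/(4/3) = 31643*(¾) = 94929/4 ≈ 23732.)
(A - 9942)/(-12355 + 30807) = (94929/4 - 9942)/(-12355 + 30807) = (55161/4)/18452 = (55161/4)*(1/18452) = 55161/73808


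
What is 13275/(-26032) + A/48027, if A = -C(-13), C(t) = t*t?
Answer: -641957833/1250238864 ≈ -0.51347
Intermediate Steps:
C(t) = t²
A = -169 (A = -1*(-13)² = -1*169 = -169)
13275/(-26032) + A/48027 = 13275/(-26032) - 169/48027 = 13275*(-1/26032) - 169*1/48027 = -13275/26032 - 169/48027 = -641957833/1250238864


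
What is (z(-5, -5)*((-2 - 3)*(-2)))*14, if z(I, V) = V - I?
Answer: 0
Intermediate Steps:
(z(-5, -5)*((-2 - 3)*(-2)))*14 = ((-5 - 1*(-5))*((-2 - 3)*(-2)))*14 = ((-5 + 5)*(-5*(-2)))*14 = (0*10)*14 = 0*14 = 0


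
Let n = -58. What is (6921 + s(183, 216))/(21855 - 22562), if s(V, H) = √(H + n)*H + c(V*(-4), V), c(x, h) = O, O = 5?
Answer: -6926/707 - 216*√158/707 ≈ -13.637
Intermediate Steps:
c(x, h) = 5
s(V, H) = 5 + H*√(-58 + H) (s(V, H) = √(H - 58)*H + 5 = √(-58 + H)*H + 5 = H*√(-58 + H) + 5 = 5 + H*√(-58 + H))
(6921 + s(183, 216))/(21855 - 22562) = (6921 + (5 + 216*√(-58 + 216)))/(21855 - 22562) = (6921 + (5 + 216*√158))/(-707) = (6926 + 216*√158)*(-1/707) = -6926/707 - 216*√158/707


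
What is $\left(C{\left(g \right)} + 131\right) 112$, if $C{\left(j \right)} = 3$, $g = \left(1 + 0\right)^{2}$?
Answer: $15008$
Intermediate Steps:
$g = 1$ ($g = 1^{2} = 1$)
$\left(C{\left(g \right)} + 131\right) 112 = \left(3 + 131\right) 112 = 134 \cdot 112 = 15008$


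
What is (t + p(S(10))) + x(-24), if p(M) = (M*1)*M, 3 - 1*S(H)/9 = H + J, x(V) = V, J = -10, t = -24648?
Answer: -23943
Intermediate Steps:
S(H) = 117 - 9*H (S(H) = 27 - 9*(H - 10) = 27 - 9*(-10 + H) = 27 + (90 - 9*H) = 117 - 9*H)
p(M) = M**2 (p(M) = M*M = M**2)
(t + p(S(10))) + x(-24) = (-24648 + (117 - 9*10)**2) - 24 = (-24648 + (117 - 90)**2) - 24 = (-24648 + 27**2) - 24 = (-24648 + 729) - 24 = -23919 - 24 = -23943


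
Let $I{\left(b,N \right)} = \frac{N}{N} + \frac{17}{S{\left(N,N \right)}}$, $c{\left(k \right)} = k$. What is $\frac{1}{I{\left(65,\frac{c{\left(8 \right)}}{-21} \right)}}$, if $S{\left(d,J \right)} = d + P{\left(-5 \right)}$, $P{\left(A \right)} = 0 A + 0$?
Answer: $- \frac{8}{349} \approx -0.022923$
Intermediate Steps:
$P{\left(A \right)} = 0$ ($P{\left(A \right)} = 0 + 0 = 0$)
$S{\left(d,J \right)} = d$ ($S{\left(d,J \right)} = d + 0 = d$)
$I{\left(b,N \right)} = 1 + \frac{17}{N}$ ($I{\left(b,N \right)} = \frac{N}{N} + \frac{17}{N} = 1 + \frac{17}{N}$)
$\frac{1}{I{\left(65,\frac{c{\left(8 \right)}}{-21} \right)}} = \frac{1}{\frac{1}{8 \frac{1}{-21}} \left(17 + \frac{8}{-21}\right)} = \frac{1}{\frac{1}{8 \left(- \frac{1}{21}\right)} \left(17 + 8 \left(- \frac{1}{21}\right)\right)} = \frac{1}{\frac{1}{- \frac{8}{21}} \left(17 - \frac{8}{21}\right)} = \frac{1}{\left(- \frac{21}{8}\right) \frac{349}{21}} = \frac{1}{- \frac{349}{8}} = - \frac{8}{349}$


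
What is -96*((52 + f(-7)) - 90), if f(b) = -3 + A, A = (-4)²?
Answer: 2400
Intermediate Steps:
A = 16
f(b) = 13 (f(b) = -3 + 16 = 13)
-96*((52 + f(-7)) - 90) = -96*((52 + 13) - 90) = -96*(65 - 90) = -96*(-25) = 2400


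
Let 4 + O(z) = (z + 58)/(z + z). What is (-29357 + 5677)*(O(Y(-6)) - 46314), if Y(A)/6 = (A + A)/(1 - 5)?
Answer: 9870842240/9 ≈ 1.0968e+9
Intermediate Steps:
Y(A) = -3*A (Y(A) = 6*((A + A)/(1 - 5)) = 6*((2*A)/(-4)) = 6*((2*A)*(-1/4)) = 6*(-A/2) = -3*A)
O(z) = -4 + (58 + z)/(2*z) (O(z) = -4 + (z + 58)/(z + z) = -4 + (58 + z)/((2*z)) = -4 + (58 + z)*(1/(2*z)) = -4 + (58 + z)/(2*z))
(-29357 + 5677)*(O(Y(-6)) - 46314) = (-29357 + 5677)*((-7/2 + 29/((-3*(-6)))) - 46314) = -23680*((-7/2 + 29/18) - 46314) = -23680*(-17/9 - 46314) = -23680*(-416843/9) = 9870842240/9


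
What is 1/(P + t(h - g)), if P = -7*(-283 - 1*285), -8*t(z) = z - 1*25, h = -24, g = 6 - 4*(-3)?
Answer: 8/31875 ≈ 0.00025098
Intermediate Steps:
g = 18 (g = 6 + 12 = 18)
t(z) = 25/8 - z/8 (t(z) = -(z - 1*25)/8 = -(z - 25)/8 = -(-25 + z)/8 = 25/8 - z/8)
P = 3976 (P = -7*(-283 - 285) = -7*(-568) = 3976)
1/(P + t(h - g)) = 1/(3976 + (25/8 - (-24 - 1*18)/8)) = 1/(3976 + (25/8 - (-24 - 18)/8)) = 1/(3976 + (25/8 - ⅛*(-42))) = 1/(3976 + (25/8 + 21/4)) = 1/(3976 + 67/8) = 1/(31875/8) = 8/31875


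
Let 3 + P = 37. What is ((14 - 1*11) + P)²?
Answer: 1369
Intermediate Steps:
P = 34 (P = -3 + 37 = 34)
((14 - 1*11) + P)² = ((14 - 1*11) + 34)² = ((14 - 11) + 34)² = (3 + 34)² = 37² = 1369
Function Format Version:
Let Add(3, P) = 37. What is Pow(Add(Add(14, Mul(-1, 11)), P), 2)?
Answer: 1369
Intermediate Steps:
P = 34 (P = Add(-3, 37) = 34)
Pow(Add(Add(14, Mul(-1, 11)), P), 2) = Pow(Add(Add(14, Mul(-1, 11)), 34), 2) = Pow(Add(Add(14, -11), 34), 2) = Pow(Add(3, 34), 2) = Pow(37, 2) = 1369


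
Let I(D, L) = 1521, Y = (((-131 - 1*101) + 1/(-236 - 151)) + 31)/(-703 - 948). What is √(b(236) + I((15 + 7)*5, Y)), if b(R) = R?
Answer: √1757 ≈ 41.917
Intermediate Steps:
Y = 77788/638937 (Y = (((-131 - 101) + 1/(-387)) + 31)/(-1651) = ((-232 - 1/387) + 31)*(-1/1651) = (-89785/387 + 31)*(-1/1651) = -77788/387*(-1/1651) = 77788/638937 ≈ 0.12175)
√(b(236) + I((15 + 7)*5, Y)) = √(236 + 1521) = √1757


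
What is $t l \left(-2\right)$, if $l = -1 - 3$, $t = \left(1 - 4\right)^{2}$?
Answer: $72$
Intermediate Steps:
$t = 9$ ($t = \left(-3\right)^{2} = 9$)
$l = -4$
$t l \left(-2\right) = 9 \left(-4\right) \left(-2\right) = \left(-36\right) \left(-2\right) = 72$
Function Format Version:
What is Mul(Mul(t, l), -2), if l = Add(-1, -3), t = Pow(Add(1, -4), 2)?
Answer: 72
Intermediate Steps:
t = 9 (t = Pow(-3, 2) = 9)
l = -4
Mul(Mul(t, l), -2) = Mul(Mul(9, -4), -2) = Mul(-36, -2) = 72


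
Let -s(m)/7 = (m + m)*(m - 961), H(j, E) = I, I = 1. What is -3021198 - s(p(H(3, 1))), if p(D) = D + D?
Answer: -3048050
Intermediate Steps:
H(j, E) = 1
p(D) = 2*D
s(m) = -14*m*(-961 + m) (s(m) = -7*(m + m)*(m - 961) = -7*2*m*(-961 + m) = -14*m*(-961 + m))
-3021198 - s(p(H(3, 1))) = -3021198 - 14*2*1*(961 - 2) = -3021198 - 14*2*(961 - 1*2) = -3021198 - 14*2*(961 - 2) = -3021198 - 14*2*959 = -3021198 - 1*26852 = -3021198 - 26852 = -3048050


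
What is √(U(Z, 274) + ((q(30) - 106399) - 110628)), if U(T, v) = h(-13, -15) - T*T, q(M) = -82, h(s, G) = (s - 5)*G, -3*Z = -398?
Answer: I*√2109955/3 ≈ 484.19*I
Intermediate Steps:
Z = 398/3 (Z = -⅓*(-398) = 398/3 ≈ 132.67)
h(s, G) = G*(-5 + s) (h(s, G) = (-5 + s)*G = G*(-5 + s))
U(T, v) = 270 - T² (U(T, v) = -15*(-5 - 13) - T*T = -15*(-18) - T² = 270 - T²)
√(U(Z, 274) + ((q(30) - 106399) - 110628)) = √((270 - (398/3)²) + ((-82 - 106399) - 110628)) = √((270 - 1*158404/9) + (-106481 - 110628)) = √((270 - 158404/9) - 217109) = √(-155974/9 - 217109) = √(-2109955/9) = I*√2109955/3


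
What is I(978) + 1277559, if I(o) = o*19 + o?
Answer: 1297119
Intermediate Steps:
I(o) = 20*o (I(o) = 19*o + o = 20*o)
I(978) + 1277559 = 20*978 + 1277559 = 19560 + 1277559 = 1297119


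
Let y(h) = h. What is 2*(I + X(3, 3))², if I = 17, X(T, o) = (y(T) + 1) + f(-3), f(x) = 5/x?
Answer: 6728/9 ≈ 747.56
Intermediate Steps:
X(T, o) = -⅔ + T (X(T, o) = (T + 1) + 5/(-3) = (1 + T) + 5*(-⅓) = (1 + T) - 5/3 = -⅔ + T)
2*(I + X(3, 3))² = 2*(17 + (-⅔ + 3))² = 2*(17 + 7/3)² = 2*(58/3)² = 2*(3364/9) = 6728/9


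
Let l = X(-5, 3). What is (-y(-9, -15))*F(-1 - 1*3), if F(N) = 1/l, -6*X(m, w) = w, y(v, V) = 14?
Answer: 28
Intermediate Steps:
X(m, w) = -w/6
l = -½ (l = -⅙*3 = -½ ≈ -0.50000)
F(N) = -2 (F(N) = 1/(-½) = -2)
(-y(-9, -15))*F(-1 - 1*3) = -1*14*(-2) = -14*(-2) = 28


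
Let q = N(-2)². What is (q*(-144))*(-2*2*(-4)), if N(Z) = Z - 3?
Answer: -57600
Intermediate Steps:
N(Z) = -3 + Z
q = 25 (q = (-3 - 2)² = (-5)² = 25)
(q*(-144))*(-2*2*(-4)) = (25*(-144))*(-2*2*(-4)) = -(-14400)*(-4) = -3600*16 = -57600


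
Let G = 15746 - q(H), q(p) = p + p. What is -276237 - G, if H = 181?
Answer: -291621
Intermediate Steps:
q(p) = 2*p
G = 15384 (G = 15746 - 2*181 = 15746 - 1*362 = 15746 - 362 = 15384)
-276237 - G = -276237 - 1*15384 = -276237 - 15384 = -291621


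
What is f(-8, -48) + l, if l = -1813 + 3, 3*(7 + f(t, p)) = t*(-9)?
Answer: -1793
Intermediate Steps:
f(t, p) = -7 - 3*t (f(t, p) = -7 + (t*(-9))/3 = -7 + (-9*t)/3 = -7 - 3*t)
l = -1810
f(-8, -48) + l = (-7 - 3*(-8)) - 1810 = (-7 + 24) - 1810 = 17 - 1810 = -1793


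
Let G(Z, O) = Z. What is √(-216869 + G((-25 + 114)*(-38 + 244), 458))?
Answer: I*√198535 ≈ 445.57*I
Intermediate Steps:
√(-216869 + G((-25 + 114)*(-38 + 244), 458)) = √(-216869 + (-25 + 114)*(-38 + 244)) = √(-216869 + 89*206) = √(-216869 + 18334) = √(-198535) = I*√198535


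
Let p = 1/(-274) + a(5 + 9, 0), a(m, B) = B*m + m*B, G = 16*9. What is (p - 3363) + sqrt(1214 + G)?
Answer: -921463/274 + sqrt(1358) ≈ -3326.2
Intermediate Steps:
G = 144
a(m, B) = 2*B*m (a(m, B) = B*m + B*m = 2*B*m)
p = -1/274 (p = 1/(-274) + 2*0*(5 + 9) = -1/274 + 2*0*14 = -1/274 + 0 = -1/274 ≈ -0.0036496)
(p - 3363) + sqrt(1214 + G) = (-1/274 - 3363) + sqrt(1214 + 144) = -921463/274 + sqrt(1358)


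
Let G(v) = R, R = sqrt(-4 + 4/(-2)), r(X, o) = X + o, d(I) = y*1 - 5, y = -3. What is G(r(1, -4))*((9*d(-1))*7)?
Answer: -504*I*sqrt(6) ≈ -1234.5*I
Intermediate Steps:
d(I) = -8 (d(I) = -3*1 - 5 = -3 - 5 = -8)
R = I*sqrt(6) (R = sqrt(-4 + 4*(-1/2)) = sqrt(-4 - 2) = sqrt(-6) = I*sqrt(6) ≈ 2.4495*I)
G(v) = I*sqrt(6)
G(r(1, -4))*((9*d(-1))*7) = (I*sqrt(6))*((9*(-8))*7) = (I*sqrt(6))*(-72*7) = (I*sqrt(6))*(-504) = -504*I*sqrt(6)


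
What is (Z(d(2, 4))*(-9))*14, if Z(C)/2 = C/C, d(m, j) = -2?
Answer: -252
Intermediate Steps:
Z(C) = 2 (Z(C) = 2*(C/C) = 2*1 = 2)
(Z(d(2, 4))*(-9))*14 = (2*(-9))*14 = -18*14 = -252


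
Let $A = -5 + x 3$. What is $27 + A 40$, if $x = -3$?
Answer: $-533$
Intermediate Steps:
$A = -14$ ($A = -5 - 9 = -14$)
$27 + A 40 = 27 - 560 = -533$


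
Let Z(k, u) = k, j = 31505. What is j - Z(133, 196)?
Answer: 31372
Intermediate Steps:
j - Z(133, 196) = 31505 - 1*133 = 31505 - 133 = 31372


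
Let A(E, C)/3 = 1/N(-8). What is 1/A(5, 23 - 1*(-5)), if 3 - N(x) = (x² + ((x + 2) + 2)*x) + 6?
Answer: -33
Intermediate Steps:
N(x) = -3 - x² - x*(4 + x) (N(x) = 3 - ((x² + ((x + 2) + 2)*x) + 6) = 3 - ((x² + ((2 + x) + 2)*x) + 6) = 3 - ((x² + (4 + x)*x) + 6) = 3 - ((x² + x*(4 + x)) + 6) = 3 - (6 + x² + x*(4 + x)) = 3 + (-6 - x² - x*(4 + x)) = -3 - x² - x*(4 + x))
A(E, C) = -1/33 (A(E, C) = 3/(-3 - 4*(-8) - 2*(-8)²) = 3/(-3 + 32 - 2*64) = 3/(-3 + 32 - 128) = 3/(-99) = 3*(-1/99) = -1/33)
1/A(5, 23 - 1*(-5)) = 1/(-1/33) = -33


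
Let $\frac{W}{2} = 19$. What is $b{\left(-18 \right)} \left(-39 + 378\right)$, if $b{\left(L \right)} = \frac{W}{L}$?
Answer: $- \frac{2147}{3} \approx -715.67$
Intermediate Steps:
$W = 38$ ($W = 2 \cdot 19 = 38$)
$b{\left(L \right)} = \frac{38}{L}$
$b{\left(-18 \right)} \left(-39 + 378\right) = \frac{38}{-18} \left(-39 + 378\right) = 38 \left(- \frac{1}{18}\right) 339 = \left(- \frac{19}{9}\right) 339 = - \frac{2147}{3}$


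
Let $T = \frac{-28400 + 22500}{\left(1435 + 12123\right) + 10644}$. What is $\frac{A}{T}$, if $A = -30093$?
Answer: $\frac{364155393}{2950} \approx 1.2344 \cdot 10^{5}$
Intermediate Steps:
$T = - \frac{2950}{12101}$ ($T = - \frac{5900}{13558 + 10644} = - \frac{5900}{24202} = \left(-5900\right) \frac{1}{24202} = - \frac{2950}{12101} \approx -0.24378$)
$\frac{A}{T} = - \frac{30093}{- \frac{2950}{12101}} = \left(-30093\right) \left(- \frac{12101}{2950}\right) = \frac{364155393}{2950}$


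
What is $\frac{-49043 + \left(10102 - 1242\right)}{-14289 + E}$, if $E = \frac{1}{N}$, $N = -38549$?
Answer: $\frac{1549014467}{550826662} \approx 2.8122$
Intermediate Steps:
$E = - \frac{1}{38549}$ ($E = \frac{1}{-38549} = - \frac{1}{38549} \approx -2.5941 \cdot 10^{-5}$)
$\frac{-49043 + \left(10102 - 1242\right)}{-14289 + E} = \frac{-49043 + \left(10102 - 1242\right)}{-14289 - \frac{1}{38549}} = \frac{-49043 + 8860}{- \frac{550826662}{38549}} = \left(-40183\right) \left(- \frac{38549}{550826662}\right) = \frac{1549014467}{550826662}$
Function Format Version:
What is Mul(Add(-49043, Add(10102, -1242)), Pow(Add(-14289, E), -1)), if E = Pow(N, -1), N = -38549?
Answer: Rational(1549014467, 550826662) ≈ 2.8122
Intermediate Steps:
E = Rational(-1, 38549) (E = Pow(-38549, -1) = Rational(-1, 38549) ≈ -2.5941e-5)
Mul(Add(-49043, Add(10102, -1242)), Pow(Add(-14289, E), -1)) = Mul(Add(-49043, Add(10102, -1242)), Pow(Add(-14289, Rational(-1, 38549)), -1)) = Mul(Add(-49043, 8860), Pow(Rational(-550826662, 38549), -1)) = Mul(-40183, Rational(-38549, 550826662)) = Rational(1549014467, 550826662)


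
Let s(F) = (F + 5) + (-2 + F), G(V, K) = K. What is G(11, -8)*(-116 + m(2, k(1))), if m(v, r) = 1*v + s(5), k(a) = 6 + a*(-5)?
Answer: 808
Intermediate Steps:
s(F) = 3 + 2*F (s(F) = (5 + F) + (-2 + F) = 3 + 2*F)
k(a) = 6 - 5*a
m(v, r) = 13 + v (m(v, r) = 1*v + (3 + 2*5) = v + (3 + 10) = v + 13 = 13 + v)
G(11, -8)*(-116 + m(2, k(1))) = -8*(-116 + (13 + 2)) = -8*(-116 + 15) = -8*(-101) = 808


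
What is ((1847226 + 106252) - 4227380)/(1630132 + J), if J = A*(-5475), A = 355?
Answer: 2273902/313493 ≈ 7.2534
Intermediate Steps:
J = -1943625 (J = 355*(-5475) = -1943625)
((1847226 + 106252) - 4227380)/(1630132 + J) = ((1847226 + 106252) - 4227380)/(1630132 - 1943625) = (1953478 - 4227380)/(-313493) = -2273902*(-1/313493) = 2273902/313493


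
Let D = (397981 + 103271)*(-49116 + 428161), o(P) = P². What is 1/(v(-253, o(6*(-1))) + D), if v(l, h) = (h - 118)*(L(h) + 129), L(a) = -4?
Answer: 1/189997054090 ≈ 5.2632e-12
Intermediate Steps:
v(l, h) = -14750 + 125*h (v(l, h) = (h - 118)*(-4 + 129) = (-118 + h)*125 = -14750 + 125*h)
D = 189997064340 (D = 501252*379045 = 189997064340)
1/(v(-253, o(6*(-1))) + D) = 1/((-14750 + 125*(6*(-1))²) + 189997064340) = 1/((-14750 + 125*(-6)²) + 189997064340) = 1/((-14750 + 125*36) + 189997064340) = 1/((-14750 + 4500) + 189997064340) = 1/(-10250 + 189997064340) = 1/189997054090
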